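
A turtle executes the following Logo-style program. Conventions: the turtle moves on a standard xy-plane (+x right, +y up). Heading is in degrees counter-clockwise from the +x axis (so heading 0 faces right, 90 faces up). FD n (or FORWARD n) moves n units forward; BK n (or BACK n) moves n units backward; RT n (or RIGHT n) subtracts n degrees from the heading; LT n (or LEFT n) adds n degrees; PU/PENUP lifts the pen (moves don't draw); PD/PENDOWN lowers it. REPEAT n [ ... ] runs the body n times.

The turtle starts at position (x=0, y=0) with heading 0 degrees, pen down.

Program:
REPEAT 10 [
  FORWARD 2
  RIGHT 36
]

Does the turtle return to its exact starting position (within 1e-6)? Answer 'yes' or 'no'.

Answer: yes

Derivation:
Executing turtle program step by step:
Start: pos=(0,0), heading=0, pen down
REPEAT 10 [
  -- iteration 1/10 --
  FD 2: (0,0) -> (2,0) [heading=0, draw]
  RT 36: heading 0 -> 324
  -- iteration 2/10 --
  FD 2: (2,0) -> (3.618,-1.176) [heading=324, draw]
  RT 36: heading 324 -> 288
  -- iteration 3/10 --
  FD 2: (3.618,-1.176) -> (4.236,-3.078) [heading=288, draw]
  RT 36: heading 288 -> 252
  -- iteration 4/10 --
  FD 2: (4.236,-3.078) -> (3.618,-4.98) [heading=252, draw]
  RT 36: heading 252 -> 216
  -- iteration 5/10 --
  FD 2: (3.618,-4.98) -> (2,-6.155) [heading=216, draw]
  RT 36: heading 216 -> 180
  -- iteration 6/10 --
  FD 2: (2,-6.155) -> (0,-6.155) [heading=180, draw]
  RT 36: heading 180 -> 144
  -- iteration 7/10 --
  FD 2: (0,-6.155) -> (-1.618,-4.98) [heading=144, draw]
  RT 36: heading 144 -> 108
  -- iteration 8/10 --
  FD 2: (-1.618,-4.98) -> (-2.236,-3.078) [heading=108, draw]
  RT 36: heading 108 -> 72
  -- iteration 9/10 --
  FD 2: (-2.236,-3.078) -> (-1.618,-1.176) [heading=72, draw]
  RT 36: heading 72 -> 36
  -- iteration 10/10 --
  FD 2: (-1.618,-1.176) -> (0,0) [heading=36, draw]
  RT 36: heading 36 -> 0
]
Final: pos=(0,0), heading=0, 10 segment(s) drawn

Start position: (0, 0)
Final position: (0, 0)
Distance = 0; < 1e-6 -> CLOSED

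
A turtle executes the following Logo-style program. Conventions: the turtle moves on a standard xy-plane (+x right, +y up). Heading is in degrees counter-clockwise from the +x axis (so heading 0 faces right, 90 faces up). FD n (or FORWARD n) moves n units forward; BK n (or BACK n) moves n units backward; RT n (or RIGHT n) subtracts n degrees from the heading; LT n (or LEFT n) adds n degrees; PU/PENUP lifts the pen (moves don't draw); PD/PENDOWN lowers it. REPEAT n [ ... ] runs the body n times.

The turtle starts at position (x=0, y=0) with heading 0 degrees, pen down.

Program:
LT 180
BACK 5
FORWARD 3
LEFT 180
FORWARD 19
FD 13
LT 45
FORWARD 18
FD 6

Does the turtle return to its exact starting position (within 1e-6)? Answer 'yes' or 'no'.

Executing turtle program step by step:
Start: pos=(0,0), heading=0, pen down
LT 180: heading 0 -> 180
BK 5: (0,0) -> (5,0) [heading=180, draw]
FD 3: (5,0) -> (2,0) [heading=180, draw]
LT 180: heading 180 -> 0
FD 19: (2,0) -> (21,0) [heading=0, draw]
FD 13: (21,0) -> (34,0) [heading=0, draw]
LT 45: heading 0 -> 45
FD 18: (34,0) -> (46.728,12.728) [heading=45, draw]
FD 6: (46.728,12.728) -> (50.971,16.971) [heading=45, draw]
Final: pos=(50.971,16.971), heading=45, 6 segment(s) drawn

Start position: (0, 0)
Final position: (50.971, 16.971)
Distance = 53.721; >= 1e-6 -> NOT closed

Answer: no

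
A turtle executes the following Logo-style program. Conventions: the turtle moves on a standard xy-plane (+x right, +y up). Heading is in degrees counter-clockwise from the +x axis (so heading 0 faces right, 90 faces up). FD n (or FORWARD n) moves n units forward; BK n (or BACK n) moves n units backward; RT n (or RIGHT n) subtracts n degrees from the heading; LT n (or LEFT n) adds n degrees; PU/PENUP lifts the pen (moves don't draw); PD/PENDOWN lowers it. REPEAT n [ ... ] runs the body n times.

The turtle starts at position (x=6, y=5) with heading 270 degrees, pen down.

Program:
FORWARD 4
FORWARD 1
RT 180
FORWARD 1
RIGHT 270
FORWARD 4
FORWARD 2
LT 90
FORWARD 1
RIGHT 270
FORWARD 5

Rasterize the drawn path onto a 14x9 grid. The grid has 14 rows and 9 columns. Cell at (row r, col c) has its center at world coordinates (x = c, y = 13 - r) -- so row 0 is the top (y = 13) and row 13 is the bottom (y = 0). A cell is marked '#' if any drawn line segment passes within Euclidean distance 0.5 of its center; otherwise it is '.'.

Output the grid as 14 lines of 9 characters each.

Segment 0: (6,5) -> (6,1)
Segment 1: (6,1) -> (6,0)
Segment 2: (6,0) -> (6,1)
Segment 3: (6,1) -> (2,1)
Segment 4: (2,1) -> (-0,1)
Segment 5: (-0,1) -> (-0,-0)
Segment 6: (-0,-0) -> (5,0)

Answer: .........
.........
.........
.........
.........
.........
.........
.........
......#..
......#..
......#..
......#..
#######..
#######..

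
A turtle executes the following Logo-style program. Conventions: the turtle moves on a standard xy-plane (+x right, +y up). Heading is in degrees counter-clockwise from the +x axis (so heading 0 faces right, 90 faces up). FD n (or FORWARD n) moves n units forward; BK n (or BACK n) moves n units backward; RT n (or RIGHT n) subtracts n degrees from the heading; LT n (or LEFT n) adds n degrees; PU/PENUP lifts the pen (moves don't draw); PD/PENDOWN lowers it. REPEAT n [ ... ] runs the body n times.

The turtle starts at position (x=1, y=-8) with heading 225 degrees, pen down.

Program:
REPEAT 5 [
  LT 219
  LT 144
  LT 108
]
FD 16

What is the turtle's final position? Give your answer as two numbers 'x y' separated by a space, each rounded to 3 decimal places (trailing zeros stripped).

Answer: 9 5.856

Derivation:
Executing turtle program step by step:
Start: pos=(1,-8), heading=225, pen down
REPEAT 5 [
  -- iteration 1/5 --
  LT 219: heading 225 -> 84
  LT 144: heading 84 -> 228
  LT 108: heading 228 -> 336
  -- iteration 2/5 --
  LT 219: heading 336 -> 195
  LT 144: heading 195 -> 339
  LT 108: heading 339 -> 87
  -- iteration 3/5 --
  LT 219: heading 87 -> 306
  LT 144: heading 306 -> 90
  LT 108: heading 90 -> 198
  -- iteration 4/5 --
  LT 219: heading 198 -> 57
  LT 144: heading 57 -> 201
  LT 108: heading 201 -> 309
  -- iteration 5/5 --
  LT 219: heading 309 -> 168
  LT 144: heading 168 -> 312
  LT 108: heading 312 -> 60
]
FD 16: (1,-8) -> (9,5.856) [heading=60, draw]
Final: pos=(9,5.856), heading=60, 1 segment(s) drawn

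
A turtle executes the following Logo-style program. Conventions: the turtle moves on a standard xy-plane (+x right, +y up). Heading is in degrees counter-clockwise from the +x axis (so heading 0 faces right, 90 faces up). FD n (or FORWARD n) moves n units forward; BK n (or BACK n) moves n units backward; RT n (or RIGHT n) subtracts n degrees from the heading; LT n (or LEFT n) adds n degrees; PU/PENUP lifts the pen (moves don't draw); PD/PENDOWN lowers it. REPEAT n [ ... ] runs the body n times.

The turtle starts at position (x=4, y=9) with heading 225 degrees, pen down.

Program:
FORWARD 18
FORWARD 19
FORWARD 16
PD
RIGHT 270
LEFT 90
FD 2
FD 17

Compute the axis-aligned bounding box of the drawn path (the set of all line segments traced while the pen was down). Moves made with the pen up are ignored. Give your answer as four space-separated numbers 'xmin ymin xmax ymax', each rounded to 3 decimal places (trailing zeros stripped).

Executing turtle program step by step:
Start: pos=(4,9), heading=225, pen down
FD 18: (4,9) -> (-8.728,-3.728) [heading=225, draw]
FD 19: (-8.728,-3.728) -> (-22.163,-17.163) [heading=225, draw]
FD 16: (-22.163,-17.163) -> (-33.477,-28.477) [heading=225, draw]
PD: pen down
RT 270: heading 225 -> 315
LT 90: heading 315 -> 45
FD 2: (-33.477,-28.477) -> (-32.062,-27.062) [heading=45, draw]
FD 17: (-32.062,-27.062) -> (-20.042,-15.042) [heading=45, draw]
Final: pos=(-20.042,-15.042), heading=45, 5 segment(s) drawn

Segment endpoints: x in {-33.477, -32.062, -22.163, -20.042, -8.728, 4}, y in {-28.477, -27.062, -17.163, -15.042, -3.728, 9}
xmin=-33.477, ymin=-28.477, xmax=4, ymax=9

Answer: -33.477 -28.477 4 9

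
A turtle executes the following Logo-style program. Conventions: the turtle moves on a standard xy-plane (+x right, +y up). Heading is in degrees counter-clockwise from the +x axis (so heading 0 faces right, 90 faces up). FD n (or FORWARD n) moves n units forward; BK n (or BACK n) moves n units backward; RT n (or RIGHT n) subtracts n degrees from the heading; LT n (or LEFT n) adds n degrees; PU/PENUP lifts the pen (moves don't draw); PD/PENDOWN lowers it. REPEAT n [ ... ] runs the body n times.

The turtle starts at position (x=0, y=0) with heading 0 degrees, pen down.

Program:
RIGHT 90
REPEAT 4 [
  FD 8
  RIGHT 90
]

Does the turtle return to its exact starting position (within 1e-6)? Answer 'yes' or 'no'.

Executing turtle program step by step:
Start: pos=(0,0), heading=0, pen down
RT 90: heading 0 -> 270
REPEAT 4 [
  -- iteration 1/4 --
  FD 8: (0,0) -> (0,-8) [heading=270, draw]
  RT 90: heading 270 -> 180
  -- iteration 2/4 --
  FD 8: (0,-8) -> (-8,-8) [heading=180, draw]
  RT 90: heading 180 -> 90
  -- iteration 3/4 --
  FD 8: (-8,-8) -> (-8,0) [heading=90, draw]
  RT 90: heading 90 -> 0
  -- iteration 4/4 --
  FD 8: (-8,0) -> (0,0) [heading=0, draw]
  RT 90: heading 0 -> 270
]
Final: pos=(0,0), heading=270, 4 segment(s) drawn

Start position: (0, 0)
Final position: (0, 0)
Distance = 0; < 1e-6 -> CLOSED

Answer: yes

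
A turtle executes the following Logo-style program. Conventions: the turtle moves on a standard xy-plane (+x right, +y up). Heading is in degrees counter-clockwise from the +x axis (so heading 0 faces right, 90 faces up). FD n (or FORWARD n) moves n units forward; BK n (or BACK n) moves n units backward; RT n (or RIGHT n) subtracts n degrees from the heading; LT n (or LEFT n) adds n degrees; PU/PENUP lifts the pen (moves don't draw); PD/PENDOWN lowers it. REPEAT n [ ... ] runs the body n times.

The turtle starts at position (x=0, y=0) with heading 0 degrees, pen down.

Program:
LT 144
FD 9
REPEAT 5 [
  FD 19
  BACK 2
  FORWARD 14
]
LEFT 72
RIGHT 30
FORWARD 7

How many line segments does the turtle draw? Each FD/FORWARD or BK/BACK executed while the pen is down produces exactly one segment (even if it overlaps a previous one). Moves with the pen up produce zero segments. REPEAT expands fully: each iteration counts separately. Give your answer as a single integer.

Answer: 17

Derivation:
Executing turtle program step by step:
Start: pos=(0,0), heading=0, pen down
LT 144: heading 0 -> 144
FD 9: (0,0) -> (-7.281,5.29) [heading=144, draw]
REPEAT 5 [
  -- iteration 1/5 --
  FD 19: (-7.281,5.29) -> (-22.652,16.458) [heading=144, draw]
  BK 2: (-22.652,16.458) -> (-21.034,15.282) [heading=144, draw]
  FD 14: (-21.034,15.282) -> (-32.361,23.511) [heading=144, draw]
  -- iteration 2/5 --
  FD 19: (-32.361,23.511) -> (-47.732,34.679) [heading=144, draw]
  BK 2: (-47.732,34.679) -> (-46.114,33.504) [heading=144, draw]
  FD 14: (-46.114,33.504) -> (-57.44,41.733) [heading=144, draw]
  -- iteration 3/5 --
  FD 19: (-57.44,41.733) -> (-72.812,52.901) [heading=144, draw]
  BK 2: (-72.812,52.901) -> (-71.193,51.725) [heading=144, draw]
  FD 14: (-71.193,51.725) -> (-82.52,59.954) [heading=144, draw]
  -- iteration 4/5 --
  FD 19: (-82.52,59.954) -> (-97.891,71.122) [heading=144, draw]
  BK 2: (-97.891,71.122) -> (-96.273,69.946) [heading=144, draw]
  FD 14: (-96.273,69.946) -> (-107.599,78.175) [heading=144, draw]
  -- iteration 5/5 --
  FD 19: (-107.599,78.175) -> (-122.971,89.343) [heading=144, draw]
  BK 2: (-122.971,89.343) -> (-121.353,88.168) [heading=144, draw]
  FD 14: (-121.353,88.168) -> (-132.679,96.397) [heading=144, draw]
]
LT 72: heading 144 -> 216
RT 30: heading 216 -> 186
FD 7: (-132.679,96.397) -> (-139.64,95.665) [heading=186, draw]
Final: pos=(-139.64,95.665), heading=186, 17 segment(s) drawn
Segments drawn: 17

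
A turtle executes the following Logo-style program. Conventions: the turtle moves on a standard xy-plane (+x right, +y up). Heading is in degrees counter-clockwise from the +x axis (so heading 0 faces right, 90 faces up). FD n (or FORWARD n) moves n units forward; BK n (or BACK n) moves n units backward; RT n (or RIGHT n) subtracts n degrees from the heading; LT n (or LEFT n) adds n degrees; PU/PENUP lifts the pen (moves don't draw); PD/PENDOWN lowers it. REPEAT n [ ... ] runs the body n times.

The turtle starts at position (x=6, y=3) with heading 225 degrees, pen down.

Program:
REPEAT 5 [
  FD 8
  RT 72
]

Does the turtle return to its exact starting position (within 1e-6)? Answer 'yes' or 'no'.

Answer: yes

Derivation:
Executing turtle program step by step:
Start: pos=(6,3), heading=225, pen down
REPEAT 5 [
  -- iteration 1/5 --
  FD 8: (6,3) -> (0.343,-2.657) [heading=225, draw]
  RT 72: heading 225 -> 153
  -- iteration 2/5 --
  FD 8: (0.343,-2.657) -> (-6.785,0.975) [heading=153, draw]
  RT 72: heading 153 -> 81
  -- iteration 3/5 --
  FD 8: (-6.785,0.975) -> (-5.533,8.877) [heading=81, draw]
  RT 72: heading 81 -> 9
  -- iteration 4/5 --
  FD 8: (-5.533,8.877) -> (2.368,10.128) [heading=9, draw]
  RT 72: heading 9 -> 297
  -- iteration 5/5 --
  FD 8: (2.368,10.128) -> (6,3) [heading=297, draw]
  RT 72: heading 297 -> 225
]
Final: pos=(6,3), heading=225, 5 segment(s) drawn

Start position: (6, 3)
Final position: (6, 3)
Distance = 0; < 1e-6 -> CLOSED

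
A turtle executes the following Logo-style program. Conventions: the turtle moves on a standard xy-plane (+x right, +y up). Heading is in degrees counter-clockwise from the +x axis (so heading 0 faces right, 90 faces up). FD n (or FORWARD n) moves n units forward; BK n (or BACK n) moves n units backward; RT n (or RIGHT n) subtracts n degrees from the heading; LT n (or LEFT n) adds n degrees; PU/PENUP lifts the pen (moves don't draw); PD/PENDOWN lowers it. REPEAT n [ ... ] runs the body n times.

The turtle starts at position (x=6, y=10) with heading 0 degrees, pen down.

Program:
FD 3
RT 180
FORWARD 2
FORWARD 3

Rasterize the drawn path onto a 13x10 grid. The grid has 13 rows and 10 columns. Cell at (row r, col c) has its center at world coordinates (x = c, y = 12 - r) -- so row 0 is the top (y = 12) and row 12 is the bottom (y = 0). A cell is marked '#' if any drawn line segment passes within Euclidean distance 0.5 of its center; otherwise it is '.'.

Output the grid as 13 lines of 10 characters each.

Answer: ..........
..........
....######
..........
..........
..........
..........
..........
..........
..........
..........
..........
..........

Derivation:
Segment 0: (6,10) -> (9,10)
Segment 1: (9,10) -> (7,10)
Segment 2: (7,10) -> (4,10)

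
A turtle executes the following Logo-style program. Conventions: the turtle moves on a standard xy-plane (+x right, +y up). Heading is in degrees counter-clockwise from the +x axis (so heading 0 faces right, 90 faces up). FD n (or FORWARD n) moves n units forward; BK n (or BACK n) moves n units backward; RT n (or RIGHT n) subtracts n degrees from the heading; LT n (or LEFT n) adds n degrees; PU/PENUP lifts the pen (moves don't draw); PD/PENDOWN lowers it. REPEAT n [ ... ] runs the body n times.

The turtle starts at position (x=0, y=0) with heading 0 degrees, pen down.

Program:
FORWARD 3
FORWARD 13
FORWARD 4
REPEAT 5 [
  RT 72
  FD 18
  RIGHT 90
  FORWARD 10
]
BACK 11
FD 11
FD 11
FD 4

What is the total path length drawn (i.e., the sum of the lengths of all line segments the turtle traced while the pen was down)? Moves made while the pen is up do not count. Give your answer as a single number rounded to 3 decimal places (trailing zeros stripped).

Answer: 197

Derivation:
Executing turtle program step by step:
Start: pos=(0,0), heading=0, pen down
FD 3: (0,0) -> (3,0) [heading=0, draw]
FD 13: (3,0) -> (16,0) [heading=0, draw]
FD 4: (16,0) -> (20,0) [heading=0, draw]
REPEAT 5 [
  -- iteration 1/5 --
  RT 72: heading 0 -> 288
  FD 18: (20,0) -> (25.562,-17.119) [heading=288, draw]
  RT 90: heading 288 -> 198
  FD 10: (25.562,-17.119) -> (16.052,-20.209) [heading=198, draw]
  -- iteration 2/5 --
  RT 72: heading 198 -> 126
  FD 18: (16.052,-20.209) -> (5.472,-5.647) [heading=126, draw]
  RT 90: heading 126 -> 36
  FD 10: (5.472,-5.647) -> (13.562,0.231) [heading=36, draw]
  -- iteration 3/5 --
  RT 72: heading 36 -> 324
  FD 18: (13.562,0.231) -> (28.124,-10.349) [heading=324, draw]
  RT 90: heading 324 -> 234
  FD 10: (28.124,-10.349) -> (22.246,-18.439) [heading=234, draw]
  -- iteration 4/5 --
  RT 72: heading 234 -> 162
  FD 18: (22.246,-18.439) -> (5.127,-12.877) [heading=162, draw]
  RT 90: heading 162 -> 72
  FD 10: (5.127,-12.877) -> (8.217,-3.366) [heading=72, draw]
  -- iteration 5/5 --
  RT 72: heading 72 -> 0
  FD 18: (8.217,-3.366) -> (26.217,-3.366) [heading=0, draw]
  RT 90: heading 0 -> 270
  FD 10: (26.217,-3.366) -> (26.217,-13.366) [heading=270, draw]
]
BK 11: (26.217,-13.366) -> (26.217,-2.366) [heading=270, draw]
FD 11: (26.217,-2.366) -> (26.217,-13.366) [heading=270, draw]
FD 11: (26.217,-13.366) -> (26.217,-24.366) [heading=270, draw]
FD 4: (26.217,-24.366) -> (26.217,-28.366) [heading=270, draw]
Final: pos=(26.217,-28.366), heading=270, 17 segment(s) drawn

Segment lengths:
  seg 1: (0,0) -> (3,0), length = 3
  seg 2: (3,0) -> (16,0), length = 13
  seg 3: (16,0) -> (20,0), length = 4
  seg 4: (20,0) -> (25.562,-17.119), length = 18
  seg 5: (25.562,-17.119) -> (16.052,-20.209), length = 10
  seg 6: (16.052,-20.209) -> (5.472,-5.647), length = 18
  seg 7: (5.472,-5.647) -> (13.562,0.231), length = 10
  seg 8: (13.562,0.231) -> (28.124,-10.349), length = 18
  seg 9: (28.124,-10.349) -> (22.246,-18.439), length = 10
  seg 10: (22.246,-18.439) -> (5.127,-12.877), length = 18
  seg 11: (5.127,-12.877) -> (8.217,-3.366), length = 10
  seg 12: (8.217,-3.366) -> (26.217,-3.366), length = 18
  seg 13: (26.217,-3.366) -> (26.217,-13.366), length = 10
  seg 14: (26.217,-13.366) -> (26.217,-2.366), length = 11
  seg 15: (26.217,-2.366) -> (26.217,-13.366), length = 11
  seg 16: (26.217,-13.366) -> (26.217,-24.366), length = 11
  seg 17: (26.217,-24.366) -> (26.217,-28.366), length = 4
Total = 197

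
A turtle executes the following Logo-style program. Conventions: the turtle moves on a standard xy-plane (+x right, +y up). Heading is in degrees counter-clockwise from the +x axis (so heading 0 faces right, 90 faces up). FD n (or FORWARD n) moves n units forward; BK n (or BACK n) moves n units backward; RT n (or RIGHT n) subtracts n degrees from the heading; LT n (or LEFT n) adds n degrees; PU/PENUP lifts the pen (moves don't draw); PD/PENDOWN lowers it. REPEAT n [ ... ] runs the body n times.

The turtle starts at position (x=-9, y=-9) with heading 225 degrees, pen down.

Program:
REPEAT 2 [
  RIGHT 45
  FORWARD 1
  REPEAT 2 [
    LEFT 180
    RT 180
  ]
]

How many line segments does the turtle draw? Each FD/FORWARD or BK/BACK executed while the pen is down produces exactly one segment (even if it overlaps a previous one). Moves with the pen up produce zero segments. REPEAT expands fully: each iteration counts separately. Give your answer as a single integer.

Answer: 2

Derivation:
Executing turtle program step by step:
Start: pos=(-9,-9), heading=225, pen down
REPEAT 2 [
  -- iteration 1/2 --
  RT 45: heading 225 -> 180
  FD 1: (-9,-9) -> (-10,-9) [heading=180, draw]
  REPEAT 2 [
    -- iteration 1/2 --
    LT 180: heading 180 -> 0
    RT 180: heading 0 -> 180
    -- iteration 2/2 --
    LT 180: heading 180 -> 0
    RT 180: heading 0 -> 180
  ]
  -- iteration 2/2 --
  RT 45: heading 180 -> 135
  FD 1: (-10,-9) -> (-10.707,-8.293) [heading=135, draw]
  REPEAT 2 [
    -- iteration 1/2 --
    LT 180: heading 135 -> 315
    RT 180: heading 315 -> 135
    -- iteration 2/2 --
    LT 180: heading 135 -> 315
    RT 180: heading 315 -> 135
  ]
]
Final: pos=(-10.707,-8.293), heading=135, 2 segment(s) drawn
Segments drawn: 2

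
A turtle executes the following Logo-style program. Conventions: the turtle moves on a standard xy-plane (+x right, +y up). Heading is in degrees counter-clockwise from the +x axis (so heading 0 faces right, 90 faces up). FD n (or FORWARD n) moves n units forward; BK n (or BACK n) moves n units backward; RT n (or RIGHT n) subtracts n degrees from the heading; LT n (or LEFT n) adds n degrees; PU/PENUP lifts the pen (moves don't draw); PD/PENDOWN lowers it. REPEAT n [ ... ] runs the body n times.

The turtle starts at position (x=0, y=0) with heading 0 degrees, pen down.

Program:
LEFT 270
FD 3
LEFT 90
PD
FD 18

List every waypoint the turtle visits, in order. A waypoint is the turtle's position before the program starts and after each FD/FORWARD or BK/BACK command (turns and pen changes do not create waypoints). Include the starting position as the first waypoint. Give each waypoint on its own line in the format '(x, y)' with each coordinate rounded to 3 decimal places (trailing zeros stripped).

Answer: (0, 0)
(0, -3)
(18, -3)

Derivation:
Executing turtle program step by step:
Start: pos=(0,0), heading=0, pen down
LT 270: heading 0 -> 270
FD 3: (0,0) -> (0,-3) [heading=270, draw]
LT 90: heading 270 -> 0
PD: pen down
FD 18: (0,-3) -> (18,-3) [heading=0, draw]
Final: pos=(18,-3), heading=0, 2 segment(s) drawn
Waypoints (3 total):
(0, 0)
(0, -3)
(18, -3)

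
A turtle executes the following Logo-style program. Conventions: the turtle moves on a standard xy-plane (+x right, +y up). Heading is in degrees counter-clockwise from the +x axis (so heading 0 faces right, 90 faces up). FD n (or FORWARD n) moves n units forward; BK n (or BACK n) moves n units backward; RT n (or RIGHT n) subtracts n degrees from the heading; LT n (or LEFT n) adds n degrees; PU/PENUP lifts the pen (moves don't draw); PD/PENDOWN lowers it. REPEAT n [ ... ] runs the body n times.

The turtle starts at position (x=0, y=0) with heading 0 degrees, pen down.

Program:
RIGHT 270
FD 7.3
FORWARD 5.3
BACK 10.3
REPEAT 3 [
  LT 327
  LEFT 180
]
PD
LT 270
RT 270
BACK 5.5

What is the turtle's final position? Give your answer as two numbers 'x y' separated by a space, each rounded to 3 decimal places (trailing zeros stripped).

Answer: 5.432 1.44

Derivation:
Executing turtle program step by step:
Start: pos=(0,0), heading=0, pen down
RT 270: heading 0 -> 90
FD 7.3: (0,0) -> (0,7.3) [heading=90, draw]
FD 5.3: (0,7.3) -> (0,12.6) [heading=90, draw]
BK 10.3: (0,12.6) -> (0,2.3) [heading=90, draw]
REPEAT 3 [
  -- iteration 1/3 --
  LT 327: heading 90 -> 57
  LT 180: heading 57 -> 237
  -- iteration 2/3 --
  LT 327: heading 237 -> 204
  LT 180: heading 204 -> 24
  -- iteration 3/3 --
  LT 327: heading 24 -> 351
  LT 180: heading 351 -> 171
]
PD: pen down
LT 270: heading 171 -> 81
RT 270: heading 81 -> 171
BK 5.5: (0,2.3) -> (5.432,1.44) [heading=171, draw]
Final: pos=(5.432,1.44), heading=171, 4 segment(s) drawn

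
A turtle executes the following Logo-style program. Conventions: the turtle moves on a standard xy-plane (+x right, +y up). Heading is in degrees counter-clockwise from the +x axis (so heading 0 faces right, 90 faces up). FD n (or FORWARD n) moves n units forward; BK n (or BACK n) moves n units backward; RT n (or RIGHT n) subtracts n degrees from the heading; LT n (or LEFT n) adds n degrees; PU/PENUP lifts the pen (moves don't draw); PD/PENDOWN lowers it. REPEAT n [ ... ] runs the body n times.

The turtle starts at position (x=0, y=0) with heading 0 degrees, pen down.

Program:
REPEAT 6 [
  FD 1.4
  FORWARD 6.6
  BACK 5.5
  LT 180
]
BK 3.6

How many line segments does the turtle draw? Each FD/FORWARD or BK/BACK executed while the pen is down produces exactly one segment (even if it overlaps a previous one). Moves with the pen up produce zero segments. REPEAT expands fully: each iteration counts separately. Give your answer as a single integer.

Executing turtle program step by step:
Start: pos=(0,0), heading=0, pen down
REPEAT 6 [
  -- iteration 1/6 --
  FD 1.4: (0,0) -> (1.4,0) [heading=0, draw]
  FD 6.6: (1.4,0) -> (8,0) [heading=0, draw]
  BK 5.5: (8,0) -> (2.5,0) [heading=0, draw]
  LT 180: heading 0 -> 180
  -- iteration 2/6 --
  FD 1.4: (2.5,0) -> (1.1,0) [heading=180, draw]
  FD 6.6: (1.1,0) -> (-5.5,0) [heading=180, draw]
  BK 5.5: (-5.5,0) -> (0,0) [heading=180, draw]
  LT 180: heading 180 -> 0
  -- iteration 3/6 --
  FD 1.4: (0,0) -> (1.4,0) [heading=0, draw]
  FD 6.6: (1.4,0) -> (8,0) [heading=0, draw]
  BK 5.5: (8,0) -> (2.5,0) [heading=0, draw]
  LT 180: heading 0 -> 180
  -- iteration 4/6 --
  FD 1.4: (2.5,0) -> (1.1,0) [heading=180, draw]
  FD 6.6: (1.1,0) -> (-5.5,0) [heading=180, draw]
  BK 5.5: (-5.5,0) -> (0,0) [heading=180, draw]
  LT 180: heading 180 -> 0
  -- iteration 5/6 --
  FD 1.4: (0,0) -> (1.4,0) [heading=0, draw]
  FD 6.6: (1.4,0) -> (8,0) [heading=0, draw]
  BK 5.5: (8,0) -> (2.5,0) [heading=0, draw]
  LT 180: heading 0 -> 180
  -- iteration 6/6 --
  FD 1.4: (2.5,0) -> (1.1,0) [heading=180, draw]
  FD 6.6: (1.1,0) -> (-5.5,0) [heading=180, draw]
  BK 5.5: (-5.5,0) -> (0,0) [heading=180, draw]
  LT 180: heading 180 -> 0
]
BK 3.6: (0,0) -> (-3.6,0) [heading=0, draw]
Final: pos=(-3.6,0), heading=0, 19 segment(s) drawn
Segments drawn: 19

Answer: 19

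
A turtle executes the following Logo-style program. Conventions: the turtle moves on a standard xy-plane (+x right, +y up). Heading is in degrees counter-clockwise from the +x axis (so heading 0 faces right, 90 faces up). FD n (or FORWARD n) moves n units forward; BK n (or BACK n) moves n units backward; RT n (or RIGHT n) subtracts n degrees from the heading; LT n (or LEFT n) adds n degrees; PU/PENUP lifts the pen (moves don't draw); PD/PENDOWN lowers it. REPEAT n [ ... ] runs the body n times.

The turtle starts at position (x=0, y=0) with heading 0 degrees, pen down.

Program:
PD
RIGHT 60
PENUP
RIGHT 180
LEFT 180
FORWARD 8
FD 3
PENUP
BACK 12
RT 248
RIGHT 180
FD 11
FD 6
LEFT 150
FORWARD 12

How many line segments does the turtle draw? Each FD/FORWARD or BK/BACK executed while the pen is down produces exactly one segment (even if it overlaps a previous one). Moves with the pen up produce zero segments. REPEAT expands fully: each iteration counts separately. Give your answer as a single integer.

Answer: 0

Derivation:
Executing turtle program step by step:
Start: pos=(0,0), heading=0, pen down
PD: pen down
RT 60: heading 0 -> 300
PU: pen up
RT 180: heading 300 -> 120
LT 180: heading 120 -> 300
FD 8: (0,0) -> (4,-6.928) [heading=300, move]
FD 3: (4,-6.928) -> (5.5,-9.526) [heading=300, move]
PU: pen up
BK 12: (5.5,-9.526) -> (-0.5,0.866) [heading=300, move]
RT 248: heading 300 -> 52
RT 180: heading 52 -> 232
FD 11: (-0.5,0.866) -> (-7.272,-7.802) [heading=232, move]
FD 6: (-7.272,-7.802) -> (-10.966,-12.53) [heading=232, move]
LT 150: heading 232 -> 22
FD 12: (-10.966,-12.53) -> (0.16,-8.035) [heading=22, move]
Final: pos=(0.16,-8.035), heading=22, 0 segment(s) drawn
Segments drawn: 0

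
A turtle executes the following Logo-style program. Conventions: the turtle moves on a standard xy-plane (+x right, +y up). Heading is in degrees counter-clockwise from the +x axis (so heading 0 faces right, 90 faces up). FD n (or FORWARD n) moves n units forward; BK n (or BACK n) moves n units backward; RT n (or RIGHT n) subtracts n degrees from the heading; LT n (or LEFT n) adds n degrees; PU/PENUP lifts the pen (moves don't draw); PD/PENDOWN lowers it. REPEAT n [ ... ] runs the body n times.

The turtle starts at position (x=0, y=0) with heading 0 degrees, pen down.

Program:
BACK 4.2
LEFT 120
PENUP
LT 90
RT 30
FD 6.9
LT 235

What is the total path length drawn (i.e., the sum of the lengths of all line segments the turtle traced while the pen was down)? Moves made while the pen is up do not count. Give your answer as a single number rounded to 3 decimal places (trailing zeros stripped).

Executing turtle program step by step:
Start: pos=(0,0), heading=0, pen down
BK 4.2: (0,0) -> (-4.2,0) [heading=0, draw]
LT 120: heading 0 -> 120
PU: pen up
LT 90: heading 120 -> 210
RT 30: heading 210 -> 180
FD 6.9: (-4.2,0) -> (-11.1,0) [heading=180, move]
LT 235: heading 180 -> 55
Final: pos=(-11.1,0), heading=55, 1 segment(s) drawn

Segment lengths:
  seg 1: (0,0) -> (-4.2,0), length = 4.2
Total = 4.2

Answer: 4.2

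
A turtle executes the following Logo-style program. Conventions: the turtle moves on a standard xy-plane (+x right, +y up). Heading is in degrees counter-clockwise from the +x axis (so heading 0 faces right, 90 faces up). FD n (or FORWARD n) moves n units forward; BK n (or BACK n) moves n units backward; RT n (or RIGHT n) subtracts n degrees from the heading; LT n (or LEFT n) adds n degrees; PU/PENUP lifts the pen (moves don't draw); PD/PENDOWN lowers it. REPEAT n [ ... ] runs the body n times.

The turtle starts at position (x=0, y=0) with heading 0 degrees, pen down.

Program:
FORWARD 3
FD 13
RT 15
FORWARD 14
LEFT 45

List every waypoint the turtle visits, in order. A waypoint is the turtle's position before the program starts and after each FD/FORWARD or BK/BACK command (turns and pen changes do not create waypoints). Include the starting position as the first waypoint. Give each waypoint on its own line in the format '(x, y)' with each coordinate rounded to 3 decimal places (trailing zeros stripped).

Answer: (0, 0)
(3, 0)
(16, 0)
(29.523, -3.623)

Derivation:
Executing turtle program step by step:
Start: pos=(0,0), heading=0, pen down
FD 3: (0,0) -> (3,0) [heading=0, draw]
FD 13: (3,0) -> (16,0) [heading=0, draw]
RT 15: heading 0 -> 345
FD 14: (16,0) -> (29.523,-3.623) [heading=345, draw]
LT 45: heading 345 -> 30
Final: pos=(29.523,-3.623), heading=30, 3 segment(s) drawn
Waypoints (4 total):
(0, 0)
(3, 0)
(16, 0)
(29.523, -3.623)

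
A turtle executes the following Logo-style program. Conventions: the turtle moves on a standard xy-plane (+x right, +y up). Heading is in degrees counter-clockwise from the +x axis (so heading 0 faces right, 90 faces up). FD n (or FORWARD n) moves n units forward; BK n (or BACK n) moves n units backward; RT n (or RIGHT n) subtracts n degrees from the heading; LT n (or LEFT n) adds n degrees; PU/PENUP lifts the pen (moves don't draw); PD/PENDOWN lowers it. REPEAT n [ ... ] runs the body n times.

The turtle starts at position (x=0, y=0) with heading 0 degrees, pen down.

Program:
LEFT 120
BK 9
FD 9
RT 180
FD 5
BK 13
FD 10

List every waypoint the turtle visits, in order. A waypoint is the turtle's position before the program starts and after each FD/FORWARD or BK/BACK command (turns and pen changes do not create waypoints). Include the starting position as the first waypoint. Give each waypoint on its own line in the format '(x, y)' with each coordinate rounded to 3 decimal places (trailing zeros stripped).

Executing turtle program step by step:
Start: pos=(0,0), heading=0, pen down
LT 120: heading 0 -> 120
BK 9: (0,0) -> (4.5,-7.794) [heading=120, draw]
FD 9: (4.5,-7.794) -> (0,0) [heading=120, draw]
RT 180: heading 120 -> 300
FD 5: (0,0) -> (2.5,-4.33) [heading=300, draw]
BK 13: (2.5,-4.33) -> (-4,6.928) [heading=300, draw]
FD 10: (-4,6.928) -> (1,-1.732) [heading=300, draw]
Final: pos=(1,-1.732), heading=300, 5 segment(s) drawn
Waypoints (6 total):
(0, 0)
(4.5, -7.794)
(0, 0)
(2.5, -4.33)
(-4, 6.928)
(1, -1.732)

Answer: (0, 0)
(4.5, -7.794)
(0, 0)
(2.5, -4.33)
(-4, 6.928)
(1, -1.732)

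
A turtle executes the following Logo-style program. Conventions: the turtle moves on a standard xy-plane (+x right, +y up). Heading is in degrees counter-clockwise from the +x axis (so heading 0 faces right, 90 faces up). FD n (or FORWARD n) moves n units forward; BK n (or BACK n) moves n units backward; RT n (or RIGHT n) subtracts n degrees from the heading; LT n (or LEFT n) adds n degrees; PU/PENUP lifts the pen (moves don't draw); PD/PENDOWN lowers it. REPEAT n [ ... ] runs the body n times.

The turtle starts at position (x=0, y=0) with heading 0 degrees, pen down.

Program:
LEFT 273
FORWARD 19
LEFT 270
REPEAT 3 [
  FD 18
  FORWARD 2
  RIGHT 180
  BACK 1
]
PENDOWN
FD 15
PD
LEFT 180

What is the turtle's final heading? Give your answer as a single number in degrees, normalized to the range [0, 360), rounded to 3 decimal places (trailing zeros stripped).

Answer: 183

Derivation:
Executing turtle program step by step:
Start: pos=(0,0), heading=0, pen down
LT 273: heading 0 -> 273
FD 19: (0,0) -> (0.994,-18.974) [heading=273, draw]
LT 270: heading 273 -> 183
REPEAT 3 [
  -- iteration 1/3 --
  FD 18: (0.994,-18.974) -> (-16.981,-19.916) [heading=183, draw]
  FD 2: (-16.981,-19.916) -> (-18.978,-20.021) [heading=183, draw]
  RT 180: heading 183 -> 3
  BK 1: (-18.978,-20.021) -> (-19.977,-20.073) [heading=3, draw]
  -- iteration 2/3 --
  FD 18: (-19.977,-20.073) -> (-2.002,-19.131) [heading=3, draw]
  FD 2: (-2.002,-19.131) -> (-0.004,-19.026) [heading=3, draw]
  RT 180: heading 3 -> 183
  BK 1: (-0.004,-19.026) -> (0.994,-18.974) [heading=183, draw]
  -- iteration 3/3 --
  FD 18: (0.994,-18.974) -> (-16.981,-19.916) [heading=183, draw]
  FD 2: (-16.981,-19.916) -> (-18.978,-20.021) [heading=183, draw]
  RT 180: heading 183 -> 3
  BK 1: (-18.978,-20.021) -> (-19.977,-20.073) [heading=3, draw]
]
PD: pen down
FD 15: (-19.977,-20.073) -> (-4.997,-19.288) [heading=3, draw]
PD: pen down
LT 180: heading 3 -> 183
Final: pos=(-4.997,-19.288), heading=183, 11 segment(s) drawn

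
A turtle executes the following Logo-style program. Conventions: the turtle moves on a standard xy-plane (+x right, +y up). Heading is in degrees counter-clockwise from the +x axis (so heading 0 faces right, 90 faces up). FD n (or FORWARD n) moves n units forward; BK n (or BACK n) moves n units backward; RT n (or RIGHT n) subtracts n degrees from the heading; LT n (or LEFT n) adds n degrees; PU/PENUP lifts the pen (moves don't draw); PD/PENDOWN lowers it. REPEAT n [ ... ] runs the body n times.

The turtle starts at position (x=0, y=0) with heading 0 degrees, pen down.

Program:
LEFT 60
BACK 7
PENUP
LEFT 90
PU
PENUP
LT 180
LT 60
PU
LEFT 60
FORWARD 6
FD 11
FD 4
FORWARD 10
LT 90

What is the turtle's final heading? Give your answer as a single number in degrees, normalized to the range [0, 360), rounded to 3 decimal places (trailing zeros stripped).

Executing turtle program step by step:
Start: pos=(0,0), heading=0, pen down
LT 60: heading 0 -> 60
BK 7: (0,0) -> (-3.5,-6.062) [heading=60, draw]
PU: pen up
LT 90: heading 60 -> 150
PU: pen up
PU: pen up
LT 180: heading 150 -> 330
LT 60: heading 330 -> 30
PU: pen up
LT 60: heading 30 -> 90
FD 6: (-3.5,-6.062) -> (-3.5,-0.062) [heading=90, move]
FD 11: (-3.5,-0.062) -> (-3.5,10.938) [heading=90, move]
FD 4: (-3.5,10.938) -> (-3.5,14.938) [heading=90, move]
FD 10: (-3.5,14.938) -> (-3.5,24.938) [heading=90, move]
LT 90: heading 90 -> 180
Final: pos=(-3.5,24.938), heading=180, 1 segment(s) drawn

Answer: 180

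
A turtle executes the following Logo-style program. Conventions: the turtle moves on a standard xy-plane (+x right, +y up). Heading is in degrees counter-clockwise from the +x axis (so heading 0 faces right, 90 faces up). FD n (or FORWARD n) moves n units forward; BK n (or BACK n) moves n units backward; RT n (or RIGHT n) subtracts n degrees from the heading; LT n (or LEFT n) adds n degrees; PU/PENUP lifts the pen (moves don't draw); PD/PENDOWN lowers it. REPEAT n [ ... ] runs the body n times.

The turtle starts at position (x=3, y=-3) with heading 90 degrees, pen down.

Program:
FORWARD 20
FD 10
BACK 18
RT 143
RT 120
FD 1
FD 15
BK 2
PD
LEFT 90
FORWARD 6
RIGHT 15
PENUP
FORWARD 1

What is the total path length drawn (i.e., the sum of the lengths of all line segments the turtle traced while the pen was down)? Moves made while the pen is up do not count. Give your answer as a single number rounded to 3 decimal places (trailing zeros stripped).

Executing turtle program step by step:
Start: pos=(3,-3), heading=90, pen down
FD 20: (3,-3) -> (3,17) [heading=90, draw]
FD 10: (3,17) -> (3,27) [heading=90, draw]
BK 18: (3,27) -> (3,9) [heading=90, draw]
RT 143: heading 90 -> 307
RT 120: heading 307 -> 187
FD 1: (3,9) -> (2.007,8.878) [heading=187, draw]
FD 15: (2.007,8.878) -> (-12.881,7.05) [heading=187, draw]
BK 2: (-12.881,7.05) -> (-10.896,7.294) [heading=187, draw]
PD: pen down
LT 90: heading 187 -> 277
FD 6: (-10.896,7.294) -> (-10.164,1.339) [heading=277, draw]
RT 15: heading 277 -> 262
PU: pen up
FD 1: (-10.164,1.339) -> (-10.304,0.348) [heading=262, move]
Final: pos=(-10.304,0.348), heading=262, 7 segment(s) drawn

Segment lengths:
  seg 1: (3,-3) -> (3,17), length = 20
  seg 2: (3,17) -> (3,27), length = 10
  seg 3: (3,27) -> (3,9), length = 18
  seg 4: (3,9) -> (2.007,8.878), length = 1
  seg 5: (2.007,8.878) -> (-12.881,7.05), length = 15
  seg 6: (-12.881,7.05) -> (-10.896,7.294), length = 2
  seg 7: (-10.896,7.294) -> (-10.164,1.339), length = 6
Total = 72

Answer: 72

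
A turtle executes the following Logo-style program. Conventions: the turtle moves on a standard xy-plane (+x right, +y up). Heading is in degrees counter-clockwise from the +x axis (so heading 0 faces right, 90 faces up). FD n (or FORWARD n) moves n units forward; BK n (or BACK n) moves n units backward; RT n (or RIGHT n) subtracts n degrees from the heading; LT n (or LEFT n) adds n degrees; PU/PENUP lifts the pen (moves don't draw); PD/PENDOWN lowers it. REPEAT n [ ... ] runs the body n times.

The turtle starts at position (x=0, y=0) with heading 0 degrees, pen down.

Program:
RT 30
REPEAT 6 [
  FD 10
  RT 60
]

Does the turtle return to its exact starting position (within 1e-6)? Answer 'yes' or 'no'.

Executing turtle program step by step:
Start: pos=(0,0), heading=0, pen down
RT 30: heading 0 -> 330
REPEAT 6 [
  -- iteration 1/6 --
  FD 10: (0,0) -> (8.66,-5) [heading=330, draw]
  RT 60: heading 330 -> 270
  -- iteration 2/6 --
  FD 10: (8.66,-5) -> (8.66,-15) [heading=270, draw]
  RT 60: heading 270 -> 210
  -- iteration 3/6 --
  FD 10: (8.66,-15) -> (0,-20) [heading=210, draw]
  RT 60: heading 210 -> 150
  -- iteration 4/6 --
  FD 10: (0,-20) -> (-8.66,-15) [heading=150, draw]
  RT 60: heading 150 -> 90
  -- iteration 5/6 --
  FD 10: (-8.66,-15) -> (-8.66,-5) [heading=90, draw]
  RT 60: heading 90 -> 30
  -- iteration 6/6 --
  FD 10: (-8.66,-5) -> (0,0) [heading=30, draw]
  RT 60: heading 30 -> 330
]
Final: pos=(0,0), heading=330, 6 segment(s) drawn

Start position: (0, 0)
Final position: (0, 0)
Distance = 0; < 1e-6 -> CLOSED

Answer: yes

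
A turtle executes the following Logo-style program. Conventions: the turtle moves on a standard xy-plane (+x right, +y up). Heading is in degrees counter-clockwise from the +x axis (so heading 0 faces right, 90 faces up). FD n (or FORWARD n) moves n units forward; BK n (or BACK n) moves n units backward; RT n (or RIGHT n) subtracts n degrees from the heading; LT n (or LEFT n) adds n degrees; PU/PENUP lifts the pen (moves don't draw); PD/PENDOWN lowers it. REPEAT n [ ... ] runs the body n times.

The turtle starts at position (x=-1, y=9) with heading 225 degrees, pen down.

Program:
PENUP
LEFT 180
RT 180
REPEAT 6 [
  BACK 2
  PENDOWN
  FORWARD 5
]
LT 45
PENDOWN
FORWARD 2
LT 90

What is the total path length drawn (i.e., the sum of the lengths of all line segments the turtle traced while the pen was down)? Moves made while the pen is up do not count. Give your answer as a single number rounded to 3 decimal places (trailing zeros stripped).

Executing turtle program step by step:
Start: pos=(-1,9), heading=225, pen down
PU: pen up
LT 180: heading 225 -> 45
RT 180: heading 45 -> 225
REPEAT 6 [
  -- iteration 1/6 --
  BK 2: (-1,9) -> (0.414,10.414) [heading=225, move]
  PD: pen down
  FD 5: (0.414,10.414) -> (-3.121,6.879) [heading=225, draw]
  -- iteration 2/6 --
  BK 2: (-3.121,6.879) -> (-1.707,8.293) [heading=225, draw]
  PD: pen down
  FD 5: (-1.707,8.293) -> (-5.243,4.757) [heading=225, draw]
  -- iteration 3/6 --
  BK 2: (-5.243,4.757) -> (-3.828,6.172) [heading=225, draw]
  PD: pen down
  FD 5: (-3.828,6.172) -> (-7.364,2.636) [heading=225, draw]
  -- iteration 4/6 --
  BK 2: (-7.364,2.636) -> (-5.95,4.05) [heading=225, draw]
  PD: pen down
  FD 5: (-5.95,4.05) -> (-9.485,0.515) [heading=225, draw]
  -- iteration 5/6 --
  BK 2: (-9.485,0.515) -> (-8.071,1.929) [heading=225, draw]
  PD: pen down
  FD 5: (-8.071,1.929) -> (-11.607,-1.607) [heading=225, draw]
  -- iteration 6/6 --
  BK 2: (-11.607,-1.607) -> (-10.192,-0.192) [heading=225, draw]
  PD: pen down
  FD 5: (-10.192,-0.192) -> (-13.728,-3.728) [heading=225, draw]
]
LT 45: heading 225 -> 270
PD: pen down
FD 2: (-13.728,-3.728) -> (-13.728,-5.728) [heading=270, draw]
LT 90: heading 270 -> 0
Final: pos=(-13.728,-5.728), heading=0, 12 segment(s) drawn

Segment lengths:
  seg 1: (0.414,10.414) -> (-3.121,6.879), length = 5
  seg 2: (-3.121,6.879) -> (-1.707,8.293), length = 2
  seg 3: (-1.707,8.293) -> (-5.243,4.757), length = 5
  seg 4: (-5.243,4.757) -> (-3.828,6.172), length = 2
  seg 5: (-3.828,6.172) -> (-7.364,2.636), length = 5
  seg 6: (-7.364,2.636) -> (-5.95,4.05), length = 2
  seg 7: (-5.95,4.05) -> (-9.485,0.515), length = 5
  seg 8: (-9.485,0.515) -> (-8.071,1.929), length = 2
  seg 9: (-8.071,1.929) -> (-11.607,-1.607), length = 5
  seg 10: (-11.607,-1.607) -> (-10.192,-0.192), length = 2
  seg 11: (-10.192,-0.192) -> (-13.728,-3.728), length = 5
  seg 12: (-13.728,-3.728) -> (-13.728,-5.728), length = 2
Total = 42

Answer: 42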